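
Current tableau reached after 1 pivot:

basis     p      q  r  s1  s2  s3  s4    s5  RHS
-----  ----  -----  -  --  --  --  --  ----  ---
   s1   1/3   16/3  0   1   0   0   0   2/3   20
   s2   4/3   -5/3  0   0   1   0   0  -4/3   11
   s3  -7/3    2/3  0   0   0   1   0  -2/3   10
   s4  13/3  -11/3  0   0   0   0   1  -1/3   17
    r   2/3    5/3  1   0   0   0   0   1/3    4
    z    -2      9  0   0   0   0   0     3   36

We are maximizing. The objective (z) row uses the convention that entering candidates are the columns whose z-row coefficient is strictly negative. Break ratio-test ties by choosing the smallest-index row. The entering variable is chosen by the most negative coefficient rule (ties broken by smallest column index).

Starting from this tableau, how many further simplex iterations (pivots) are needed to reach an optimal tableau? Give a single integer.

1

pivot: p in, s4 out → z = 570/13
No improving column remains; optimal.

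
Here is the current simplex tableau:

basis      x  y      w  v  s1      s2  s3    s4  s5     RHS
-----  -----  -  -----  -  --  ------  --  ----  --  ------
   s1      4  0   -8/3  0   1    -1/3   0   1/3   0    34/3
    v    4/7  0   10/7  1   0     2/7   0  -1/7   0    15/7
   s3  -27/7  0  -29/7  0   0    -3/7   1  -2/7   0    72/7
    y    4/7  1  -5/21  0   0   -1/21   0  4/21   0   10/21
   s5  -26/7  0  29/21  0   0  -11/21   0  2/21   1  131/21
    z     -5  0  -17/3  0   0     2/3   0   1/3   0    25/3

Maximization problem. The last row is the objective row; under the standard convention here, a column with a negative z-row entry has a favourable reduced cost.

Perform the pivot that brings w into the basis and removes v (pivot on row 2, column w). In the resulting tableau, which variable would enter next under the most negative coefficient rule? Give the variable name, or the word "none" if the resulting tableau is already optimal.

Pivot element 10/7. New z-row = old z-row − (-17/3)·(row 2/(10/7)).
Updated z-row coefficients: x: -41/15, y: 0, w: 0, v: 119/30, s1: 0, s2: 9/5, s3: 0, s4: -7/30, s5: 0.
The most negative is -41/15 in column x, so x would enter next.

x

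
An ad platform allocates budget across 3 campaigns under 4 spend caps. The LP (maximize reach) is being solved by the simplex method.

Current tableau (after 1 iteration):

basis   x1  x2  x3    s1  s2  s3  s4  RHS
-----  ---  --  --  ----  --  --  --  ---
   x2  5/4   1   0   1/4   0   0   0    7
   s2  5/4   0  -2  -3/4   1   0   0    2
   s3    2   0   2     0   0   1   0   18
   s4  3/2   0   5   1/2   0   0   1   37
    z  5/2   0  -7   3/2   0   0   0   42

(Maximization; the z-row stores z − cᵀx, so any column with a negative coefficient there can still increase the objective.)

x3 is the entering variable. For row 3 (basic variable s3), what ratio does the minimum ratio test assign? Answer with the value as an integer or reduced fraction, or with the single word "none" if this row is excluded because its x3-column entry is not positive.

9

Ratio = RHS / (x3 entry) = 18 / 2 = 9.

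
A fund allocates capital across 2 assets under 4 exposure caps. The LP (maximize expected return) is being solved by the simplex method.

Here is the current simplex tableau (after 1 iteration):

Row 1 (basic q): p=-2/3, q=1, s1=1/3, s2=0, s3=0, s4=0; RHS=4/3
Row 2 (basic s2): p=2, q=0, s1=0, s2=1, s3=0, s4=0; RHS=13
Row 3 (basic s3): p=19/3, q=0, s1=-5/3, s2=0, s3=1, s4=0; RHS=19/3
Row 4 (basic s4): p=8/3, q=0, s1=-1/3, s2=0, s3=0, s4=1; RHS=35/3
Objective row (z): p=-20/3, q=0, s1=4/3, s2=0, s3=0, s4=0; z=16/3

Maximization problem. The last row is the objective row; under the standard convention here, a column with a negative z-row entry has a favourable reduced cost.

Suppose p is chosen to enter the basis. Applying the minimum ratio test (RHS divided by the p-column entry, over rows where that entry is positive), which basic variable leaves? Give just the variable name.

Ratios: row 1 (q): entry -2/3 ≤ 0, skip; row 2 (s2): 13/2 = 13/2; row 3 (s3): (19/3)/(19/3) = 1; row 4 (s4): (35/3)/(8/3) = 35/8.
Minimum ratio 1 is in the s3 row, so s3 leaves.

s3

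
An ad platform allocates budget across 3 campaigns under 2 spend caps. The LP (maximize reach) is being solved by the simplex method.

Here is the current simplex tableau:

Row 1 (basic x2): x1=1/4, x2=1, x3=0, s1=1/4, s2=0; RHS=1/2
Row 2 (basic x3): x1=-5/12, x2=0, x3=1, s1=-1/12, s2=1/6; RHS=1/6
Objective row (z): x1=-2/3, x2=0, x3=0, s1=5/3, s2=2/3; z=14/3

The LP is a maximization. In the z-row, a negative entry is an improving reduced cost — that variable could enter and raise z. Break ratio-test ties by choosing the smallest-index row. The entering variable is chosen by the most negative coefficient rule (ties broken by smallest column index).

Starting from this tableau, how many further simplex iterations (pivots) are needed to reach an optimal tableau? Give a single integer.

pivot: x1 in, x2 out → z = 6
No improving column remains; optimal.

1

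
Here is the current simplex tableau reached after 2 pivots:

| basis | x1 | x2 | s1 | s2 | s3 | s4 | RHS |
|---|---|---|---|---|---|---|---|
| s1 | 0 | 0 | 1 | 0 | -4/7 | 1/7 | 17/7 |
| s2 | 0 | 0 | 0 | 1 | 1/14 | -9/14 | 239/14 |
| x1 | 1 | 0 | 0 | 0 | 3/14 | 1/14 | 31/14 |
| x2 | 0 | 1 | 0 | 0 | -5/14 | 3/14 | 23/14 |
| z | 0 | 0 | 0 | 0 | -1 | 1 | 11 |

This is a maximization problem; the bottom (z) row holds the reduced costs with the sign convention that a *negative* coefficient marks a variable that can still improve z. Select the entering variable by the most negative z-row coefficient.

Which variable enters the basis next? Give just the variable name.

s3

Objective-row coefficients: x1: 0, x2: 0, s1: 0, s2: 0, s3: -1, s4: 1.
The most negative is -1 in column s3, so s3 enters.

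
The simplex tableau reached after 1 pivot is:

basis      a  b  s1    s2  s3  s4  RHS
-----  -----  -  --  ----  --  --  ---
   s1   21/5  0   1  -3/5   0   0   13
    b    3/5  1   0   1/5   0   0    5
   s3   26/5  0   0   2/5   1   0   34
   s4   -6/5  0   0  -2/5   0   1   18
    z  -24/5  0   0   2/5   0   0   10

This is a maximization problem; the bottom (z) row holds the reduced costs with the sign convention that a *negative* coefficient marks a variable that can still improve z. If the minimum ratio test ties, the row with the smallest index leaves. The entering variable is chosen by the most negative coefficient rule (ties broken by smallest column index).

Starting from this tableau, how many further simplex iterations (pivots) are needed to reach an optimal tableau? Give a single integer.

2

pivot: a in, s1 out → z = 174/7
pivot: s2 in, b out → z = 28
No improving column remains; optimal.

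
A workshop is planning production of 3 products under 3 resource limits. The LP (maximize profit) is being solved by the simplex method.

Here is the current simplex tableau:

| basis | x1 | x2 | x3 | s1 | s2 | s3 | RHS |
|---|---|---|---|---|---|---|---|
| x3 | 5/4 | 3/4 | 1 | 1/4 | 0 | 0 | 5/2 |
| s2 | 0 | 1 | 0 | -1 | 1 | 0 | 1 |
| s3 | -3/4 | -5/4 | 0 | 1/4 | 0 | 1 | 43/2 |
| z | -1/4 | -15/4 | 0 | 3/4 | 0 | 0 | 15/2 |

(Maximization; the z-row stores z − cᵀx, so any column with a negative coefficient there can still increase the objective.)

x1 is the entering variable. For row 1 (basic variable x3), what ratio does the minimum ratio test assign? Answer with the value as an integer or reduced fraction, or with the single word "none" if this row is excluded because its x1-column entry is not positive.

2

Ratio = RHS / (x1 entry) = (5/2) / (5/4) = 2.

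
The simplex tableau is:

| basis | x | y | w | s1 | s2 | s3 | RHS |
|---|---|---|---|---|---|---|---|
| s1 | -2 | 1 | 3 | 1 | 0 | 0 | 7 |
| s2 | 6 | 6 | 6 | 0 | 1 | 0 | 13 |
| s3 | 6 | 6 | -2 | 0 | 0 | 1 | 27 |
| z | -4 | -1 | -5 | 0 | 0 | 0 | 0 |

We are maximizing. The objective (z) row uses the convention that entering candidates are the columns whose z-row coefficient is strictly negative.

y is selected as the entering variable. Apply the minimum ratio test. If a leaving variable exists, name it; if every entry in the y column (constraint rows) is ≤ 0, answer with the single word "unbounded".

s2

Ratios: row 1 (s1): 7/1 = 7; row 2 (s2): 13/6 = 13/6; row 3 (s3): 27/6 = 9/2.
Minimum ratio is in the s2 row, so s2 leaves.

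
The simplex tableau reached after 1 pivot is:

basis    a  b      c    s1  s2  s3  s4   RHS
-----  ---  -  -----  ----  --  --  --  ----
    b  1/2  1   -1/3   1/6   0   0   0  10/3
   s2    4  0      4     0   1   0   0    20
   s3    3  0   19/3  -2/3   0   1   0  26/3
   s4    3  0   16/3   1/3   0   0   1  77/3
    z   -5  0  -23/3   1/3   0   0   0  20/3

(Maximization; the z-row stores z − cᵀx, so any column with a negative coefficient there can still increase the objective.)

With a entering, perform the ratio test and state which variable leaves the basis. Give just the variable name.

s3

Ratios: row 1 (b): (10/3)/(1/2) = 20/3; row 2 (s2): 20/4 = 5; row 3 (s3): (26/3)/3 = 26/9; row 4 (s4): (77/3)/3 = 77/9.
Minimum ratio 26/9 is in the s3 row, so s3 leaves.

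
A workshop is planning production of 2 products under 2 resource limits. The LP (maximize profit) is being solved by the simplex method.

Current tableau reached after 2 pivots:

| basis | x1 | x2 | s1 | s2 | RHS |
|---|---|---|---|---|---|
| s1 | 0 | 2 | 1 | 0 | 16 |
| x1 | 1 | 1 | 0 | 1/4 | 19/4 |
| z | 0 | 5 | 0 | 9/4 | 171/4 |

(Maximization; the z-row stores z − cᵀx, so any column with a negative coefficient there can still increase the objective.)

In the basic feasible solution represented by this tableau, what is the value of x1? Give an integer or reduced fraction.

19/4

x1 is basic (row 2); its value is the RHS of that row: 19/4.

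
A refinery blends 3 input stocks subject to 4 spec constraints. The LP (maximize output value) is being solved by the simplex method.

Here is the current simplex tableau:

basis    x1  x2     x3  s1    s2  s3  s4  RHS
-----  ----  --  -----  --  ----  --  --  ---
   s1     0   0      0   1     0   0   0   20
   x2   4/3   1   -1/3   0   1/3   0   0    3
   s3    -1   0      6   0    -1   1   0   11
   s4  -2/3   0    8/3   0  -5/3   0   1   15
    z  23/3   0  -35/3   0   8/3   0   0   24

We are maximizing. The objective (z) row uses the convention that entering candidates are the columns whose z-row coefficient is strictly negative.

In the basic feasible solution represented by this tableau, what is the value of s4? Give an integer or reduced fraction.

s4 is basic (row 4); its value is the RHS of that row: 15.

15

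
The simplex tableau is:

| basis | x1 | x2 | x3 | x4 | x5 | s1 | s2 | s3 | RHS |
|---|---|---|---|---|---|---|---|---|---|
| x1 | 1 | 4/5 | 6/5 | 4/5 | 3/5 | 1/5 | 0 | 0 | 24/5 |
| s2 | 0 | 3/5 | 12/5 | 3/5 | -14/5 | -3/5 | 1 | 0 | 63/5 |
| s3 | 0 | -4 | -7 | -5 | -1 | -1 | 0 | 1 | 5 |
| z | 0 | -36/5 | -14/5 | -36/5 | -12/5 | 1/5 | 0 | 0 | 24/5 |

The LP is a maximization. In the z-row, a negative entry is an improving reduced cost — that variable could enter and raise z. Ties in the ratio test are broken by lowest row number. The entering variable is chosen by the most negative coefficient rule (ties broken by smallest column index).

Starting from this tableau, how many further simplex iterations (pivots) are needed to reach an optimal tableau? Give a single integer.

pivot: x2 in, x1 out → z = 48
No improving column remains; optimal.

1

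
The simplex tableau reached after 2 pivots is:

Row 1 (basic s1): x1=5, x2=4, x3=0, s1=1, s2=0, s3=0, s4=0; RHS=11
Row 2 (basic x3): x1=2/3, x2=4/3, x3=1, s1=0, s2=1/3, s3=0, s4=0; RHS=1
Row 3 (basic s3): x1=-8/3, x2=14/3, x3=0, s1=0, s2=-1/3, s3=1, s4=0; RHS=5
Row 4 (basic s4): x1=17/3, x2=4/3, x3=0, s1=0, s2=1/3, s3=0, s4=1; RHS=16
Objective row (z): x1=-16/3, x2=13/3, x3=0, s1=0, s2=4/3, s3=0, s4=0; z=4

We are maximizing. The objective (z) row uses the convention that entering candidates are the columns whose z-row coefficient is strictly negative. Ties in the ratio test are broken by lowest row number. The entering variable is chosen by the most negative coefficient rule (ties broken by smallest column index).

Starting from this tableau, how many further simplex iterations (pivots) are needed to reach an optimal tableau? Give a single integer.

1

pivot: x1 in, x3 out → z = 12
No improving column remains; optimal.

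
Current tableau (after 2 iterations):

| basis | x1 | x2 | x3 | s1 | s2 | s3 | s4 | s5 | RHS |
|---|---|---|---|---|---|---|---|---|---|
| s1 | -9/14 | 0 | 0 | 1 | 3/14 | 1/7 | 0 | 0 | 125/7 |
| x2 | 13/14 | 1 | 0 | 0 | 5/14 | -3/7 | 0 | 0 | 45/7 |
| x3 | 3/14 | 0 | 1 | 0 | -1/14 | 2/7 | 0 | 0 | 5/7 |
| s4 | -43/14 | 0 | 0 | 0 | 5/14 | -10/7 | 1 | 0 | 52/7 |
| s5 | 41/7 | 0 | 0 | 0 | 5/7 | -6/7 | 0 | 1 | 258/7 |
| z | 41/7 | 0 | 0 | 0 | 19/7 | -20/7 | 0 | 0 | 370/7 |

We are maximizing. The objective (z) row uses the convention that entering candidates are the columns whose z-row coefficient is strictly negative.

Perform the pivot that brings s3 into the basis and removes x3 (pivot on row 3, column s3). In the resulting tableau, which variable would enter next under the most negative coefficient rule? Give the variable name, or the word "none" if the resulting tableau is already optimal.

Pivot element 2/7. New z-row = old z-row − (-20/7)·(row 3/(2/7)).
Updated z-row coefficients: x1: 8, x2: 0, x3: 10, s1: 0, s2: 2, s3: 0, s4: 0, s5: 0.
No coefficient is strictly negative; the tableau after this pivot is optimal.

none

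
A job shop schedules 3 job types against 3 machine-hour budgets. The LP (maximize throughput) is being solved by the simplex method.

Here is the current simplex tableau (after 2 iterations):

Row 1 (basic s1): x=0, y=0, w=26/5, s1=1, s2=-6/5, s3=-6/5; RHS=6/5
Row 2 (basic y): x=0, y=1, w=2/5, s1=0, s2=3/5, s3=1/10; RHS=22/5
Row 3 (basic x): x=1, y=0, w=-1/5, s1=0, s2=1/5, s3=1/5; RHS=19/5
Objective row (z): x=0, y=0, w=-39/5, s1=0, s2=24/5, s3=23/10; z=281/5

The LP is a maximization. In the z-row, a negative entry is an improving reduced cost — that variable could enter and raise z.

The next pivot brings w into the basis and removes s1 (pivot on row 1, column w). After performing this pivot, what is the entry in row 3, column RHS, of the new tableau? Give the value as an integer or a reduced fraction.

50/13

Pivot element is row 1, column w: 26/5.
Normalize row 1: new (row 1, RHS) = (6/5)/(26/5) = 3/13.
row 3 ← row 3 − (-1/5)·(new row 1): 19/5 − (-1/5)·(3/13) = 50/13.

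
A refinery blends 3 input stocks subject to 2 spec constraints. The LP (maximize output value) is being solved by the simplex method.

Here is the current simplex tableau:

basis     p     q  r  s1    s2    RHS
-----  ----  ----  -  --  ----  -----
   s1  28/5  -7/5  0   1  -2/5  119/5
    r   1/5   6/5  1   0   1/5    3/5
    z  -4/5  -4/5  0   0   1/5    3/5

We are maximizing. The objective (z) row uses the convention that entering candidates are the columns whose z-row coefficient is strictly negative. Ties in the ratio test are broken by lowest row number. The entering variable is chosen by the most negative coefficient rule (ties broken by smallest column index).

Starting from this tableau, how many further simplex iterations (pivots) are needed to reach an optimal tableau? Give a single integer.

pivot: p in, r out → z = 3
No improving column remains; optimal.

1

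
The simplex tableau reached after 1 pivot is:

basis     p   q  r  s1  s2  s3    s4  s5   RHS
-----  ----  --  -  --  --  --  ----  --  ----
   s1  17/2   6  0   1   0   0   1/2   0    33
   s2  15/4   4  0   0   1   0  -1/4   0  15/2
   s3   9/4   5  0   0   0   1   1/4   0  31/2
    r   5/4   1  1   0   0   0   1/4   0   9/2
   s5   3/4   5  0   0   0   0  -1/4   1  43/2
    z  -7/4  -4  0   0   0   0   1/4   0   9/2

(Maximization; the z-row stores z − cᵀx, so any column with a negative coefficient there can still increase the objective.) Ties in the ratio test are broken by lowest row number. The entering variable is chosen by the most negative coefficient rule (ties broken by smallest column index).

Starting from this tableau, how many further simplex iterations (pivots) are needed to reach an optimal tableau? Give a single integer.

pivot: q in, s2 out → z = 12
No improving column remains; optimal.

1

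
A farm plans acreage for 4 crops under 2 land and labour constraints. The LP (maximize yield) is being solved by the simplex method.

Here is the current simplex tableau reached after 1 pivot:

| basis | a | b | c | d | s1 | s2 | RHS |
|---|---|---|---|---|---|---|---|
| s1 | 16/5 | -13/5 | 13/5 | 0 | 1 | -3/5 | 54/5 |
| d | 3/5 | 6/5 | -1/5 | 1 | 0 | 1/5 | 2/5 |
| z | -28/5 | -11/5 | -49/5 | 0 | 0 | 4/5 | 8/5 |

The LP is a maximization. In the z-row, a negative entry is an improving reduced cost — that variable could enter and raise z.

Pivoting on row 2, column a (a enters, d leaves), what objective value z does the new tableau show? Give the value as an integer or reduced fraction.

Minimum ratio for a: (2/5)/(3/5) = 2/3.
z changes by −(z-row coeff of a)·ratio = −(-28/5)·(2/3) = 56/15.
New z = 8/5 + (56/15) = 16/3.

16/3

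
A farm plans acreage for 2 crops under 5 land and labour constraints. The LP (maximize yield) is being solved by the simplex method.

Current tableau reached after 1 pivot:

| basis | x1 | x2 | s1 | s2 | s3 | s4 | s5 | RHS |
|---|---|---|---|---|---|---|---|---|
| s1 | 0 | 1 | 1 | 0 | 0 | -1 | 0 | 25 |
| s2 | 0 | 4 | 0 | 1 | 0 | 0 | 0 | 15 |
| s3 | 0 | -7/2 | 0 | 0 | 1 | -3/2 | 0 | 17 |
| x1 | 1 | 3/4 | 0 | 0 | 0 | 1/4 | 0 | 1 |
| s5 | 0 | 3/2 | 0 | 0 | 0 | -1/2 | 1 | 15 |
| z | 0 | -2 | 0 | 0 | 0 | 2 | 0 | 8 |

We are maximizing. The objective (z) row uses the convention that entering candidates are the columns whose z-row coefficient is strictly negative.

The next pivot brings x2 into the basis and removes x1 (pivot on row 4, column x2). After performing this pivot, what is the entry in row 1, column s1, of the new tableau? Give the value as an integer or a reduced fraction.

Pivot element is row 4, column x2: 3/4.
Normalize row 4: new (row 4, s1) = 0/(3/4) = 0.
row 1 ← row 1 − 1·(new row 4): 1 − 1·0 = 1.

1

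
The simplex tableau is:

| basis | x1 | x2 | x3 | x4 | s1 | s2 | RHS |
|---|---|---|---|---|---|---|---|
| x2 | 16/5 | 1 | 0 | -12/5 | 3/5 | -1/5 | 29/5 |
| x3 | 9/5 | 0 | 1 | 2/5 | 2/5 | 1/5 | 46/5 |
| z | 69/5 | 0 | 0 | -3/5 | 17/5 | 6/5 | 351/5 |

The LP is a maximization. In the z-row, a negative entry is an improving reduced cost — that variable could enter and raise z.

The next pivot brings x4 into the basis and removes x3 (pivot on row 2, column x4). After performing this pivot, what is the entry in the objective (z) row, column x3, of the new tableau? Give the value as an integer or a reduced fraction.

3/2

Pivot element is row 2, column x4: 2/5.
Normalize row 2: new (row 2, x3) = 1/(2/5) = 5/2.
z-row ← z-row − (-3/5)·(new row 2): 0 − (-3/5)·(5/2) = 3/2.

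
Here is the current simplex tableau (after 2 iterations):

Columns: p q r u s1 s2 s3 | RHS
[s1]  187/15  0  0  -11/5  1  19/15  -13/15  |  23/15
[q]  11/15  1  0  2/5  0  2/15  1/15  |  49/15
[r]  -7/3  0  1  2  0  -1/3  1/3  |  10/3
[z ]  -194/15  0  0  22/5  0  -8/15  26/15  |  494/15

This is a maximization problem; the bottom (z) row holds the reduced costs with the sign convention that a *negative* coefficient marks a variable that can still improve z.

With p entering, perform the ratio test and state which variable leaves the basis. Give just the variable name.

Ratios: row 1 (s1): (23/15)/(187/15) = 23/187; row 2 (q): (49/15)/(11/15) = 49/11; row 3 (r): entry -7/3 ≤ 0, skip.
Minimum ratio 23/187 is in the s1 row, so s1 leaves.

s1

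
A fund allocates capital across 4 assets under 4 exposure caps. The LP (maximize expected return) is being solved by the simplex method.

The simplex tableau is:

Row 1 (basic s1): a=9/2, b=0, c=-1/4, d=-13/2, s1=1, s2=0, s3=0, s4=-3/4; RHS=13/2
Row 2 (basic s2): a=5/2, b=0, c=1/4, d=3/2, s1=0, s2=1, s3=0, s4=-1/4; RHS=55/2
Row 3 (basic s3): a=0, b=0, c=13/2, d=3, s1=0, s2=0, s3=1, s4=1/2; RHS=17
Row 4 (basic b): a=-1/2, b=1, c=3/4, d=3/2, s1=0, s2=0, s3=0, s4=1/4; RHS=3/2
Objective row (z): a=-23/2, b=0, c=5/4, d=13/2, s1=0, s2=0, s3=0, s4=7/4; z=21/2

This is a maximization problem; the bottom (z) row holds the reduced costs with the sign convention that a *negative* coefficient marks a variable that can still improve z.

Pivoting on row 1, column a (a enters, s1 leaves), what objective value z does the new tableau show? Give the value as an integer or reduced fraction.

244/9

Minimum ratio for a: (13/2)/(9/2) = 13/9.
z changes by −(z-row coeff of a)·ratio = −(-23/2)·(13/9) = 299/18.
New z = 21/2 + (299/18) = 244/9.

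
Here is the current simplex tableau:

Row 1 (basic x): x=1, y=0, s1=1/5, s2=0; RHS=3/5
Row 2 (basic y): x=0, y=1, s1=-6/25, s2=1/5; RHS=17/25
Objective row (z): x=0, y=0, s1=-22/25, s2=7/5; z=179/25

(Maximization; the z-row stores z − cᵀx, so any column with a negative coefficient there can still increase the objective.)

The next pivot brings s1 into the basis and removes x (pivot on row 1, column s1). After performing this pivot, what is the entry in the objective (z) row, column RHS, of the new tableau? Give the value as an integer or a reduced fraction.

Pivot element is row 1, column s1: 1/5.
Normalize row 1: new (row 1, RHS) = (3/5)/(1/5) = 3.
z-row ← z-row − (-22/25)·(new row 1): 179/25 − (-22/25)·3 = 49/5.

49/5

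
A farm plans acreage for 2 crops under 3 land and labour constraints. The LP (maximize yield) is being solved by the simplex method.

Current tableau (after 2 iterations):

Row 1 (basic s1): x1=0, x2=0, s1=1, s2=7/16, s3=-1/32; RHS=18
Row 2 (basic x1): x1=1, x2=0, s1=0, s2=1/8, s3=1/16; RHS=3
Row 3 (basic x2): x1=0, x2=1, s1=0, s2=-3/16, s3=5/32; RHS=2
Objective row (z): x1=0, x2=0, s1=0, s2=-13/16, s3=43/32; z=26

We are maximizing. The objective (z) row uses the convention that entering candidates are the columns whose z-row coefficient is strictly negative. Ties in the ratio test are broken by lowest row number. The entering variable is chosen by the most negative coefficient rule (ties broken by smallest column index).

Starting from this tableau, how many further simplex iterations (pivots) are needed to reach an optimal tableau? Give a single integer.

1

pivot: s2 in, x1 out → z = 91/2
No improving column remains; optimal.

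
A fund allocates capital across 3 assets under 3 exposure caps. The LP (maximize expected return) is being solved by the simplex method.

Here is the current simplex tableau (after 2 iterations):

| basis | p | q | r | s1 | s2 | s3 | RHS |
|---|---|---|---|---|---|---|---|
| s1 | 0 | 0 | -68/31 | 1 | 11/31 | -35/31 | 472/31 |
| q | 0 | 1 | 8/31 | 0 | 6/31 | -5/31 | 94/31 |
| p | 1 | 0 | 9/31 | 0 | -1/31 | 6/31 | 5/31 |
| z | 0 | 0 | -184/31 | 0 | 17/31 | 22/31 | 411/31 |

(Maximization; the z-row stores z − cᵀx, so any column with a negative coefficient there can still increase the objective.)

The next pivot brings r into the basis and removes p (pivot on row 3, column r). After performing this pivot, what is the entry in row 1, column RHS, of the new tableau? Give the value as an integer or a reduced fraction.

148/9

Pivot element is row 3, column r: 9/31.
Normalize row 3: new (row 3, RHS) = (5/31)/(9/31) = 5/9.
row 1 ← row 1 − (-68/31)·(new row 3): 472/31 − (-68/31)·(5/9) = 148/9.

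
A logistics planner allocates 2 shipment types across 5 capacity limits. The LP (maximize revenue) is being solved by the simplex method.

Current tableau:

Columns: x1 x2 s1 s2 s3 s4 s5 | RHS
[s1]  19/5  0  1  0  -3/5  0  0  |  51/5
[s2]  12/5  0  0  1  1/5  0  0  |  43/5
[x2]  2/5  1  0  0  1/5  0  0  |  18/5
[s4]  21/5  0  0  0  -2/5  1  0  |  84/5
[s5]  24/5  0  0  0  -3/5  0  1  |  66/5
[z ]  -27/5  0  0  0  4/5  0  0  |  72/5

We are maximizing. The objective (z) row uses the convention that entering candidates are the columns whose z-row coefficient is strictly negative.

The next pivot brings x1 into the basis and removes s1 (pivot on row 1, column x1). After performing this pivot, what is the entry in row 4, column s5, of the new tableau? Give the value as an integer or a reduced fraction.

0

Pivot element is row 1, column x1: 19/5.
Normalize row 1: new (row 1, s5) = 0/(19/5) = 0.
row 4 ← row 4 − (21/5)·(new row 1): 0 − (21/5)·0 = 0.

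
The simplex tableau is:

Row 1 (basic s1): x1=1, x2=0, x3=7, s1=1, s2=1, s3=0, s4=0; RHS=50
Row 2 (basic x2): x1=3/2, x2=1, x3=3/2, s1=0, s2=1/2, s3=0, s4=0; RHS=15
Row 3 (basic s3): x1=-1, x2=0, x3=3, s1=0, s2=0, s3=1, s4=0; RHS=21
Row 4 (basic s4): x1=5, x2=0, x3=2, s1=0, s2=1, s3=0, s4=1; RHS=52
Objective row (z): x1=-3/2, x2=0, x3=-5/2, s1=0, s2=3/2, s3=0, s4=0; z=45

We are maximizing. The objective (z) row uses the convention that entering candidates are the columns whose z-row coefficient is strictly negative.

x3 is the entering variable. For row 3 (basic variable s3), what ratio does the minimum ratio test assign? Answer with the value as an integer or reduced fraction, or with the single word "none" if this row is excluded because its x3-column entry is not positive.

7

Ratio = RHS / (x3 entry) = 21 / 3 = 7.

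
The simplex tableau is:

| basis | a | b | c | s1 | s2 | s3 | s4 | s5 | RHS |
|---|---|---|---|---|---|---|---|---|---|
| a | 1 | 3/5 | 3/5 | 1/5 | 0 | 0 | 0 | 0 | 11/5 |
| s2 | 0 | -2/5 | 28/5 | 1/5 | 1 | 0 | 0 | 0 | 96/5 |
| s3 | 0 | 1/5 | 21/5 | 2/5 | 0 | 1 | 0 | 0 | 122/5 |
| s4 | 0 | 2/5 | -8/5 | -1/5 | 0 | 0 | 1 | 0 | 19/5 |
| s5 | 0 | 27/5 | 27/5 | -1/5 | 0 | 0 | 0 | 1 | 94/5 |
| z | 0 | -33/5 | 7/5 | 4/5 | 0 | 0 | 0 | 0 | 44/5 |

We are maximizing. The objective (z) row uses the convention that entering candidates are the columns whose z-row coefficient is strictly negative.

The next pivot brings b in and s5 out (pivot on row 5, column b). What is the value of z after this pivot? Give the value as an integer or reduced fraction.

286/9

Minimum ratio for b: (94/5)/(27/5) = 94/27.
z changes by −(z-row coeff of b)·ratio = −(-33/5)·(94/27) = 1034/45.
New z = 44/5 + (1034/45) = 286/9.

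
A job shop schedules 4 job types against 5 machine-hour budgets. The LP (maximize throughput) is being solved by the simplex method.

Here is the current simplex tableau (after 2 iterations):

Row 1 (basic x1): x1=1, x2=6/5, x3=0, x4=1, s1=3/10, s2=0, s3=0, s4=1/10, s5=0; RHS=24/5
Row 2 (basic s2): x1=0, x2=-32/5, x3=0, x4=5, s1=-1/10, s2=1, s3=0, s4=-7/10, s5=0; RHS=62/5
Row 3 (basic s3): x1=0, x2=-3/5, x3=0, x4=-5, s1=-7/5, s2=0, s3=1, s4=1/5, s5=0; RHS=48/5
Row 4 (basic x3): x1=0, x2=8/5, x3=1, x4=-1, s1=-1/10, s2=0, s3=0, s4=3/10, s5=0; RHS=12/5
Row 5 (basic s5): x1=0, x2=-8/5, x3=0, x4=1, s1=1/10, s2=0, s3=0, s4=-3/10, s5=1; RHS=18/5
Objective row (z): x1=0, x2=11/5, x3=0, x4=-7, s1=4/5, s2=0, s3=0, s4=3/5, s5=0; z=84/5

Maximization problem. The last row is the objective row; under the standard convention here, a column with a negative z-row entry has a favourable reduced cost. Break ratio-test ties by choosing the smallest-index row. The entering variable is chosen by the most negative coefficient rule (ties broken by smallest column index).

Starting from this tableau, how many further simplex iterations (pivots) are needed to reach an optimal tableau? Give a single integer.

pivot: x4 in, s2 out → z = 854/25
pivot: x2 in, x1 out → z = 1255/31
No improving column remains; optimal.

2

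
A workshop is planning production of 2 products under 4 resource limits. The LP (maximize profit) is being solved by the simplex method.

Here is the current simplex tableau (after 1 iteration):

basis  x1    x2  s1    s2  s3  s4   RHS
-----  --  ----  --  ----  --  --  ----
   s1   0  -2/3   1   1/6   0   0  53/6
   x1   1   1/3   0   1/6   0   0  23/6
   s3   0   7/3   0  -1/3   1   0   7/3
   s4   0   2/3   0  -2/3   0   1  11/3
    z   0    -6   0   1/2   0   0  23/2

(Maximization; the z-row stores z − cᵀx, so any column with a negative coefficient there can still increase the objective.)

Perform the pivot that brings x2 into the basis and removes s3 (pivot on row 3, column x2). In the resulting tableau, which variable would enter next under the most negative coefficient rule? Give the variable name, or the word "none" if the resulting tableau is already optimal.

s2

Pivot element 7/3. New z-row = old z-row − (-6)·(row 3/(7/3)).
Updated z-row coefficients: x1: 0, x2: 0, s1: 0, s2: -5/14, s3: 18/7, s4: 0.
The most negative is -5/14 in column s2, so s2 would enter next.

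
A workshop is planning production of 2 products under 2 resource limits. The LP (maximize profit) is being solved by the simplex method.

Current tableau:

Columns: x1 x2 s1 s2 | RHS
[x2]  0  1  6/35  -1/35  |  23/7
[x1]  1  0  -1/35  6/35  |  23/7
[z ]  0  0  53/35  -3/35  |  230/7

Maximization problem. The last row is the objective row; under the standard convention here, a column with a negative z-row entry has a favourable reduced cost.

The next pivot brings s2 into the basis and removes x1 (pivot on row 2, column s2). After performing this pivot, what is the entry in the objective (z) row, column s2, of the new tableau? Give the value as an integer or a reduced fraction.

Pivot element is row 2, column s2: 6/35.
Normalize row 2: new (row 2, s2) = (6/35)/(6/35) = 1.
z-row ← z-row − (-3/35)·(new row 2): -3/35 − (-3/35)·1 = 0.

0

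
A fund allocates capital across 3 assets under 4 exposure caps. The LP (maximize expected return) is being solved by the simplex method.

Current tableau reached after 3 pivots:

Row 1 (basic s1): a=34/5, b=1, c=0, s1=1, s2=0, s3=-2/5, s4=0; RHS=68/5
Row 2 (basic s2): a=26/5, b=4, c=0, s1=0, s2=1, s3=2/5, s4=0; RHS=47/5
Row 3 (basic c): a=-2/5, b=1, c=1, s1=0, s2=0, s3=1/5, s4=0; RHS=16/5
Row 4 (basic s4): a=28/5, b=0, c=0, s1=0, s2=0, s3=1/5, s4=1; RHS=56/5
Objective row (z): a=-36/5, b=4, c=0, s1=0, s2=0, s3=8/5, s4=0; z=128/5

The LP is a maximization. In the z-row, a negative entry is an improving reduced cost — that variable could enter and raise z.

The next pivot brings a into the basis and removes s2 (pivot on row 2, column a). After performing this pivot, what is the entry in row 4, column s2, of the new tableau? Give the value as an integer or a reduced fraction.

-14/13

Pivot element is row 2, column a: 26/5.
Normalize row 2: new (row 2, s2) = 1/(26/5) = 5/26.
row 4 ← row 4 − (28/5)·(new row 2): 0 − (28/5)·(5/26) = -14/13.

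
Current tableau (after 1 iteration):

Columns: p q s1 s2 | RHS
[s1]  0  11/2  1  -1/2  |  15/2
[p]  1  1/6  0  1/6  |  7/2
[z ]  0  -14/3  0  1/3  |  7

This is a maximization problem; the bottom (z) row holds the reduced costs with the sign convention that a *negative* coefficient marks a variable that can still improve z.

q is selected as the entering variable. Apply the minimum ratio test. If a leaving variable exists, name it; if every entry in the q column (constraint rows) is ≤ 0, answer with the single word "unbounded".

Ratios: row 1 (s1): (15/2)/(11/2) = 15/11; row 2 (p): (7/2)/(1/6) = 21.
Minimum ratio is in the s1 row, so s1 leaves.

s1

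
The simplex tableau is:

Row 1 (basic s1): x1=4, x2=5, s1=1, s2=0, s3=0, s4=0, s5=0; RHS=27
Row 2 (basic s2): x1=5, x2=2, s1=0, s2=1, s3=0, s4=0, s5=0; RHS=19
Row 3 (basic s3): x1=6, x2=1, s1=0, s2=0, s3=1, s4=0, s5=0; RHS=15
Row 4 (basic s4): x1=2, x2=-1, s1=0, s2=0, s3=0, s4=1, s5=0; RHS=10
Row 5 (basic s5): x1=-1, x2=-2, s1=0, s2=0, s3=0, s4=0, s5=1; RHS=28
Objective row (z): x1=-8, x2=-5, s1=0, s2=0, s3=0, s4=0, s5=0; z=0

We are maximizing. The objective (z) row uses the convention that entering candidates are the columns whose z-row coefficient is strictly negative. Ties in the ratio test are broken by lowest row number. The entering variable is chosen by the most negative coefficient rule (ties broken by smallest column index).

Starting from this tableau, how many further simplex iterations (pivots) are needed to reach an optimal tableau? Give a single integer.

pivot: x1 in, s3 out → z = 20
pivot: x2 in, s1 out → z = 447/13
No improving column remains; optimal.

2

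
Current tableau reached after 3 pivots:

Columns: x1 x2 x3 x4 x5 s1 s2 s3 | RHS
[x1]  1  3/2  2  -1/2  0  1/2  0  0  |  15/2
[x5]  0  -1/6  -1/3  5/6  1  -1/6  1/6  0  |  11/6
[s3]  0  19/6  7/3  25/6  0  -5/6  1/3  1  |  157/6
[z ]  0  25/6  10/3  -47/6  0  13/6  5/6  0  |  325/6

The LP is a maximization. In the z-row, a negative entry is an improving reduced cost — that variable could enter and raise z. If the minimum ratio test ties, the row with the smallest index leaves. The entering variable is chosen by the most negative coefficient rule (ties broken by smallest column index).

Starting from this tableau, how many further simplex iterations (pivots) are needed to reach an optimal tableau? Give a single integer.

1

pivot: x4 in, x5 out → z = 357/5
No improving column remains; optimal.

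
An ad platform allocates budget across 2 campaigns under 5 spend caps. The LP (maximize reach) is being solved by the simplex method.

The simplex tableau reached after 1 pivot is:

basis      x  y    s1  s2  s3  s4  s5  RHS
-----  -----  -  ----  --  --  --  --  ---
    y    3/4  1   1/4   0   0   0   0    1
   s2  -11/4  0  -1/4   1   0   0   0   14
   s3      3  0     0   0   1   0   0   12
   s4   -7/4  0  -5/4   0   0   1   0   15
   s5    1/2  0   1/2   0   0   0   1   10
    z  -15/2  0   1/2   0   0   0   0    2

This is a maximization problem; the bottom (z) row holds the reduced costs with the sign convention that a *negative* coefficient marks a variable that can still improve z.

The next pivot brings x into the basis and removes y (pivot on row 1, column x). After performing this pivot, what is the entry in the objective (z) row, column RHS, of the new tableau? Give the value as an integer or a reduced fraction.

12

Pivot element is row 1, column x: 3/4.
Normalize row 1: new (row 1, RHS) = 1/(3/4) = 4/3.
z-row ← z-row − (-15/2)·(new row 1): 2 − (-15/2)·(4/3) = 12.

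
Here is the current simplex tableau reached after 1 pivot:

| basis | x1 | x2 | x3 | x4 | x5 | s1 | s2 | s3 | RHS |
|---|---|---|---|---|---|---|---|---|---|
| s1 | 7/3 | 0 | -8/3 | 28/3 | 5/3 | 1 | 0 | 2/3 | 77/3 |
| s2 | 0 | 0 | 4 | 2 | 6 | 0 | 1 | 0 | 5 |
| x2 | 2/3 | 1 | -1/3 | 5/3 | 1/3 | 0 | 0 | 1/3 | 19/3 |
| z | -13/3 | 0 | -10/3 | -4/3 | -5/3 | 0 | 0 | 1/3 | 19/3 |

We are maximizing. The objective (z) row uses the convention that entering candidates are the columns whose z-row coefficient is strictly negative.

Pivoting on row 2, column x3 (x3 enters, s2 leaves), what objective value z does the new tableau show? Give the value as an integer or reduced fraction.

21/2

Minimum ratio for x3: 5/4 = 5/4.
z changes by −(z-row coeff of x3)·ratio = −(-10/3)·(5/4) = 25/6.
New z = 19/3 + (25/6) = 21/2.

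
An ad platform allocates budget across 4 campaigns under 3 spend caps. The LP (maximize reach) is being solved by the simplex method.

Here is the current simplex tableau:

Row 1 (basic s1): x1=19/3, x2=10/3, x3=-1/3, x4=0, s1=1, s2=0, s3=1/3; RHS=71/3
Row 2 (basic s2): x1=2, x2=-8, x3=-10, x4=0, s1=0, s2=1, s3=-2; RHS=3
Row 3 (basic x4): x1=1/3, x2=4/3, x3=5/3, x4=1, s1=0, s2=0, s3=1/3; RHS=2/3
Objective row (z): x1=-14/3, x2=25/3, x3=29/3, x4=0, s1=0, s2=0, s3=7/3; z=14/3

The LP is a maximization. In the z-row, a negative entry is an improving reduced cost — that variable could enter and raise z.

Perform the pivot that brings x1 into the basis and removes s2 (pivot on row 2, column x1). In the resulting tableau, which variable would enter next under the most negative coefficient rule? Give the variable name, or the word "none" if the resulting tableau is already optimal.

Pivot element 2. New z-row = old z-row − (-14/3)·(row 2/2).
Updated z-row coefficients: x1: 0, x2: -31/3, x3: -41/3, x4: 0, s1: 0, s2: 7/3, s3: -7/3.
The most negative is -41/3 in column x3, so x3 would enter next.

x3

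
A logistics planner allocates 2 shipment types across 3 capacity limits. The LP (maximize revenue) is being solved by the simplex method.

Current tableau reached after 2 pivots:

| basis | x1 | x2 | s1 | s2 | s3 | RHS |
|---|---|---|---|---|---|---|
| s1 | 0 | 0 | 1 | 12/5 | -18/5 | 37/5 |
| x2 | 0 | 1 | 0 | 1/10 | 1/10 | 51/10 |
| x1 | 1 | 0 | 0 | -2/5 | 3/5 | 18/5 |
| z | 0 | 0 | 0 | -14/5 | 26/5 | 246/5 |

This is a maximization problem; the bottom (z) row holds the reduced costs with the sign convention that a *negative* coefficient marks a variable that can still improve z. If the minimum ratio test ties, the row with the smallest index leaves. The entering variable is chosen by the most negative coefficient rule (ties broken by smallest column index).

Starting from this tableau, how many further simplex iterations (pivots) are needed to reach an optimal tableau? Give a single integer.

pivot: s2 in, s1 out → z = 347/6
No improving column remains; optimal.

1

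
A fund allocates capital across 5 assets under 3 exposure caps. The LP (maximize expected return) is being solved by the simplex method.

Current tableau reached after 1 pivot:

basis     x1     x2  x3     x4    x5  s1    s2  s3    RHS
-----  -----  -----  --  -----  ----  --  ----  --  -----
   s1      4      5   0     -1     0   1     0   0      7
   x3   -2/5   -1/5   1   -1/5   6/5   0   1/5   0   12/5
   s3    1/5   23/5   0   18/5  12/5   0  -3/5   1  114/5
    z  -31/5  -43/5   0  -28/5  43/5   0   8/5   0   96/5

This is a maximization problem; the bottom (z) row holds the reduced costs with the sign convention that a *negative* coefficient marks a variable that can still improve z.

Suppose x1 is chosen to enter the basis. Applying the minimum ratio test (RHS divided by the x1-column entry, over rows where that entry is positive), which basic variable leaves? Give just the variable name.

s1

Ratios: row 1 (s1): 7/4 = 7/4; row 2 (x3): entry -2/5 ≤ 0, skip; row 3 (s3): (114/5)/(1/5) = 114.
Minimum ratio 7/4 is in the s1 row, so s1 leaves.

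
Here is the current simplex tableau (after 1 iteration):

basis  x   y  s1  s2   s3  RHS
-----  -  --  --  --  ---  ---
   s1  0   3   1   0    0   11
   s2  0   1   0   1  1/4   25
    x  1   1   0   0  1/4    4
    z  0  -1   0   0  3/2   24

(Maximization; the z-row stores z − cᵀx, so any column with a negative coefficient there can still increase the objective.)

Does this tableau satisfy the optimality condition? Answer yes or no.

Column y has objective-row coefficient -1, which is negative; an improving pivot exists, so not yet optimal.

no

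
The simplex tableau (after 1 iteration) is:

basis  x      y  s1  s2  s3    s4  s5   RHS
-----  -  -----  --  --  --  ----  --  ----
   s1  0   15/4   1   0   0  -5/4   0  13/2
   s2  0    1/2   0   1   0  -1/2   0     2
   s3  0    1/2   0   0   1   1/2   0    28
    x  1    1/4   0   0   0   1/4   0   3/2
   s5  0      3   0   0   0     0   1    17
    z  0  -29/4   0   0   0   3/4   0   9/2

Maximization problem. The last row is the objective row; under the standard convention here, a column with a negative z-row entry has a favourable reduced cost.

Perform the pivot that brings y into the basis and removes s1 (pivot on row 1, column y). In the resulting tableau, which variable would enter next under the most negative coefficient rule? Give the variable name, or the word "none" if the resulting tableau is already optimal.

s4

Pivot element 15/4. New z-row = old z-row − (-29/4)·(row 1/(15/4)).
Updated z-row coefficients: x: 0, y: 0, s1: 29/15, s2: 0, s3: 0, s4: -5/3, s5: 0.
The most negative is -5/3 in column s4, so s4 would enter next.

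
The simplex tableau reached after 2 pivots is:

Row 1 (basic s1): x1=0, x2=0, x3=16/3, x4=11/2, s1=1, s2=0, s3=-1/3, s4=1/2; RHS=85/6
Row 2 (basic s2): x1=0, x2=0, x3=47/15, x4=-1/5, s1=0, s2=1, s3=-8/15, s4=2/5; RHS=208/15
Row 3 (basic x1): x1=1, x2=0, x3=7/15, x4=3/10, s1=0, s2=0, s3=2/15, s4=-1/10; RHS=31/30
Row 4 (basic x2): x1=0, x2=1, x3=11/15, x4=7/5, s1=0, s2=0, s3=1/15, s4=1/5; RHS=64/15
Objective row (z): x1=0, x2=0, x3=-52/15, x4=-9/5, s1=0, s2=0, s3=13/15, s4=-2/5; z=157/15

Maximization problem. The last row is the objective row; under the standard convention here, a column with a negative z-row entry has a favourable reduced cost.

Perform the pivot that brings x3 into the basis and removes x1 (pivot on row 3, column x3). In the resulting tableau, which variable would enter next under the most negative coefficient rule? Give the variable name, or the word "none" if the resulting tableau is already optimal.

s4

Pivot element 7/15. New z-row = old z-row − (-52/15)·(row 3/(7/15)).
Updated z-row coefficients: x1: 52/7, x2: 0, x3: 0, x4: 3/7, s1: 0, s2: 0, s3: 13/7, s4: -8/7.
The most negative is -8/7 in column s4, so s4 would enter next.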